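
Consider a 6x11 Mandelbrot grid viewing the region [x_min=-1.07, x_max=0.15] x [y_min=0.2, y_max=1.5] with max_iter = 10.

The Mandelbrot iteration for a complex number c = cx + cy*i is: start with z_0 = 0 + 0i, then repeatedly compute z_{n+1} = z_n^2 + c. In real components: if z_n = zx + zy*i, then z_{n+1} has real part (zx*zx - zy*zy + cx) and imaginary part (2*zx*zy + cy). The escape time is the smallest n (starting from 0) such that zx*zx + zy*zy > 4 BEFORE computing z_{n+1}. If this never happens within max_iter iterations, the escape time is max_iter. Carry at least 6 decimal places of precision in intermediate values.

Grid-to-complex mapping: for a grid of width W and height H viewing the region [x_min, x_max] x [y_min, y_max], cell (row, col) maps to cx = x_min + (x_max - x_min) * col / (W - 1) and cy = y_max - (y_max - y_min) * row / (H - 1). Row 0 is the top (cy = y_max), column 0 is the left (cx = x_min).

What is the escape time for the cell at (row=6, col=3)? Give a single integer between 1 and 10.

Answer: 9

Derivation:
z_0 = 0 + 0i, c = -0.3380 + 0.7200i
Iter 1: z = -0.3380 + 0.7200i, |z|^2 = 0.6326
Iter 2: z = -0.7422 + 0.2333i, |z|^2 = 0.6052
Iter 3: z = 0.1584 + 0.3737i, |z|^2 = 0.1648
Iter 4: z = -0.4526 + 0.8384i, |z|^2 = 0.9077
Iter 5: z = -0.8360 + -0.0389i, |z|^2 = 0.7005
Iter 6: z = 0.3595 + 0.7850i, |z|^2 = 0.7455
Iter 7: z = -0.8251 + 1.2844i, |z|^2 = 2.3304
Iter 8: z = -1.3068 + -1.3995i, |z|^2 = 3.6663
Iter 9: z = -0.5887 + 4.3777i, |z|^2 = 19.5106
Escaped at iteration 9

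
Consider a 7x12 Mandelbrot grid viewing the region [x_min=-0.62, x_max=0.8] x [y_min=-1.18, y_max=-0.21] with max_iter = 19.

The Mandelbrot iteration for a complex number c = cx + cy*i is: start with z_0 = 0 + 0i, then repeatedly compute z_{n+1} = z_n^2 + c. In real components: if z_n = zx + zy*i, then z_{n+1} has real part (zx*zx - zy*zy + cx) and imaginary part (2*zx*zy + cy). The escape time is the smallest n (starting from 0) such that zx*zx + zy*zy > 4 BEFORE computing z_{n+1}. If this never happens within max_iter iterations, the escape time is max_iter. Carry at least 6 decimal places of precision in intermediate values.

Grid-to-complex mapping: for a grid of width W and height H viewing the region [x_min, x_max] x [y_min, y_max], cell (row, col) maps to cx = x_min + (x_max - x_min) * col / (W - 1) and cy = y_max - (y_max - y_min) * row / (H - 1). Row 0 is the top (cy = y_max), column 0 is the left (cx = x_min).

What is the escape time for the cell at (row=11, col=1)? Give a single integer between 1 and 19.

z_0 = 0 + 0i, c = -0.3833 + -1.1800i
Iter 1: z = -0.3833 + -1.1800i, |z|^2 = 1.5393
Iter 2: z = -1.6288 + -0.2753i, |z|^2 = 2.7288
Iter 3: z = 2.1938 + -0.2831i, |z|^2 = 4.8929
Escaped at iteration 3

Answer: 3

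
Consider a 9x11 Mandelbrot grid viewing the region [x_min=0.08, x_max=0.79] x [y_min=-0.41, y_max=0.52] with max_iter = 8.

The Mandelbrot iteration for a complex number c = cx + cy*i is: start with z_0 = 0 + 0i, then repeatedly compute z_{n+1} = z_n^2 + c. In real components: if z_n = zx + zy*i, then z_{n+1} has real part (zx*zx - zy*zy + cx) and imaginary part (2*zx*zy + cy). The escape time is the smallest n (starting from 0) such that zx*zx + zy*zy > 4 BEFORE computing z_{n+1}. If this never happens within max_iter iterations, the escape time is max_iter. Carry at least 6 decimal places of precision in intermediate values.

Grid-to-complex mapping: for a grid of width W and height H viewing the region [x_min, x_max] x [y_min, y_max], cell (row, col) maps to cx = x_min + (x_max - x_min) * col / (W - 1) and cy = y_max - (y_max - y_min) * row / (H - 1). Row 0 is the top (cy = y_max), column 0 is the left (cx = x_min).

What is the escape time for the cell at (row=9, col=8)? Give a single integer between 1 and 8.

z_0 = 0 + 0i, c = 0.7900 + -0.3170i
Iter 1: z = 0.7900 + -0.3170i, |z|^2 = 0.7246
Iter 2: z = 1.3136 + -0.8179i, |z|^2 = 2.3945
Iter 3: z = 1.8467 + -2.4657i, |z|^2 = 9.4899
Escaped at iteration 3

Answer: 3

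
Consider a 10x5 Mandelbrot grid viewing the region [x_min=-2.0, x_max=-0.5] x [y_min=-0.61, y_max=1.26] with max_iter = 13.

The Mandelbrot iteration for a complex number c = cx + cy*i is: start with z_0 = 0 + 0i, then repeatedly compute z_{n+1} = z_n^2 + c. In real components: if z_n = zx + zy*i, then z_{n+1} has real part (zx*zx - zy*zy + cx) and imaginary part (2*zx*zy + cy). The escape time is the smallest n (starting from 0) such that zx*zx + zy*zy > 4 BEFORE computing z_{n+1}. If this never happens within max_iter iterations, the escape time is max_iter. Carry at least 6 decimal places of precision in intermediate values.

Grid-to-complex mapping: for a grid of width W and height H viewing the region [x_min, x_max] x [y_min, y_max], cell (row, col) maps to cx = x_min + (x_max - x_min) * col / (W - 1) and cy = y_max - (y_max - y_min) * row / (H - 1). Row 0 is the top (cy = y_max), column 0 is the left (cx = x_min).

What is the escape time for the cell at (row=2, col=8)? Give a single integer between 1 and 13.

Answer: 13

Derivation:
z_0 = 0 + 0i, c = -0.6667 + 0.3250i
Iter 1: z = -0.6667 + 0.3250i, |z|^2 = 0.5501
Iter 2: z = -0.3278 + -0.1083i, |z|^2 = 0.1192
Iter 3: z = -0.5709 + 0.3960i, |z|^2 = 0.4828
Iter 4: z = -0.4976 + -0.1272i, |z|^2 = 0.2637
Iter 5: z = -0.4353 + 0.4516i, |z|^2 = 0.3934
Iter 6: z = -0.6811 + -0.0681i, |z|^2 = 0.4686
Iter 7: z = -0.2074 + 0.4178i, |z|^2 = 0.2176
Iter 8: z = -0.7982 + 0.1517i, |z|^2 = 0.6602
Iter 9: z = -0.0525 + 0.0828i, |z|^2 = 0.0096
Iter 10: z = -0.6708 + 0.3163i, |z|^2 = 0.5500
Iter 11: z = -0.3168 + -0.0993i, |z|^2 = 0.1102
Iter 12: z = -0.5762 + 0.3879i, |z|^2 = 0.4825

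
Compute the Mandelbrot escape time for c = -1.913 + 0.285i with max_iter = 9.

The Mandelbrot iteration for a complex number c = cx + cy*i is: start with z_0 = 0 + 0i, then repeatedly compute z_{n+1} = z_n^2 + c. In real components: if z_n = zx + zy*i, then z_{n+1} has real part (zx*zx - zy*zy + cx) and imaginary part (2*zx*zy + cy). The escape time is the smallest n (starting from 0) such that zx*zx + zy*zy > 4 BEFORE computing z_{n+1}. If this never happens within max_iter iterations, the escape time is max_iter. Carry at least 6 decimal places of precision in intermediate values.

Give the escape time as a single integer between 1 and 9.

z_0 = 0 + 0i, c = -1.9130 + 0.2850i
Iter 1: z = -1.9130 + 0.2850i, |z|^2 = 3.7408
Iter 2: z = 1.6653 + -0.8054i, |z|^2 = 3.4221
Iter 3: z = 0.2117 + -2.3976i, |z|^2 = 5.7931
Escaped at iteration 3

Answer: 3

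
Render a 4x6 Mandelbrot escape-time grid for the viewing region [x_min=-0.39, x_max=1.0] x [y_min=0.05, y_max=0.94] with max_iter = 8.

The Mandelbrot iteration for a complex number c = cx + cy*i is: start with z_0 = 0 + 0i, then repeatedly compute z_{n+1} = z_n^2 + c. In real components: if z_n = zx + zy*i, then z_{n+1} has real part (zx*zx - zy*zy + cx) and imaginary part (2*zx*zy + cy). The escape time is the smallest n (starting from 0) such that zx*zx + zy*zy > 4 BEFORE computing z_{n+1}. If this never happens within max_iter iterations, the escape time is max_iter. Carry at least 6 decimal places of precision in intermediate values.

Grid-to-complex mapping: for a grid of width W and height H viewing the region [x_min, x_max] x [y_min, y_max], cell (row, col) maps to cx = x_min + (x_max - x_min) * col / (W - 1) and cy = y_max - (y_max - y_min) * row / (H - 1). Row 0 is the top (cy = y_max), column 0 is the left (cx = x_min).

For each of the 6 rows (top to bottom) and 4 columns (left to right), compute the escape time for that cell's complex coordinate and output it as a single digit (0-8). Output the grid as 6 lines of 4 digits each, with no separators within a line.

Answer: 5532
7732
8842
8842
8842
8842

Derivation:
(row=0, col=0): c = -0.3900 + 0.9400i → escape time 5
(row=0, col=1): c = 0.0733 + 0.9400i → escape time 5
(row=0, col=2): c = 0.5367 + 0.9400i → escape time 3
(row=0, col=3): c = 1.0000 + 0.9400i → escape time 2
(row=1, col=0): c = -0.3900 + 0.7620i → escape time 7
(row=1, col=1): c = 0.0733 + 0.7620i → escape time 7
(row=1, col=2): c = 0.5367 + 0.7620i → escape time 3
(row=1, col=3): c = 1.0000 + 0.7620i → escape time 2
(row=2, col=0): c = -0.3900 + 0.5840i → escape time 8
(row=2, col=1): c = 0.0733 + 0.5840i → escape time 8
(row=2, col=2): c = 0.5367 + 0.5840i → escape time 4
(row=2, col=3): c = 1.0000 + 0.5840i → escape time 2
(row=3, col=0): c = -0.3900 + 0.4060i → escape time 8
(row=3, col=1): c = 0.0733 + 0.4060i → escape time 8
(row=3, col=2): c = 0.5367 + 0.4060i → escape time 4
(row=3, col=3): c = 1.0000 + 0.4060i → escape time 2
(row=4, col=0): c = -0.3900 + 0.2280i → escape time 8
(row=4, col=1): c = 0.0733 + 0.2280i → escape time 8
(row=4, col=2): c = 0.5367 + 0.2280i → escape time 4
(row=4, col=3): c = 1.0000 + 0.2280i → escape time 2
(row=5, col=0): c = -0.3900 + 0.0500i → escape time 8
(row=5, col=1): c = 0.0733 + 0.0500i → escape time 8
(row=5, col=2): c = 0.5367 + 0.0500i → escape time 4
(row=5, col=3): c = 1.0000 + 0.0500i → escape time 2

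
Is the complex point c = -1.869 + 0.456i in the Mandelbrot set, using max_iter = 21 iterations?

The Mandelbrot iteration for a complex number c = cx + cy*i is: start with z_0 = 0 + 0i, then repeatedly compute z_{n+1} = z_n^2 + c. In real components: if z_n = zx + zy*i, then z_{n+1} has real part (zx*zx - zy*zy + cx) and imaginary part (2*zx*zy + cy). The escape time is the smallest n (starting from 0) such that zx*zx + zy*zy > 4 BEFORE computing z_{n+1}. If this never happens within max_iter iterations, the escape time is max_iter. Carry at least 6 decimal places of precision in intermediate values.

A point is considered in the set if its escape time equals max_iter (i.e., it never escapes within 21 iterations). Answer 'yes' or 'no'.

z_0 = 0 + 0i, c = -1.8690 + 0.4560i
Iter 1: z = -1.8690 + 0.4560i, |z|^2 = 3.7011
Iter 2: z = 1.4162 + -1.2485i, |z|^2 = 3.5645
Iter 3: z = -1.4221 + -3.0804i, |z|^2 = 11.5113
Escaped at iteration 3

Answer: no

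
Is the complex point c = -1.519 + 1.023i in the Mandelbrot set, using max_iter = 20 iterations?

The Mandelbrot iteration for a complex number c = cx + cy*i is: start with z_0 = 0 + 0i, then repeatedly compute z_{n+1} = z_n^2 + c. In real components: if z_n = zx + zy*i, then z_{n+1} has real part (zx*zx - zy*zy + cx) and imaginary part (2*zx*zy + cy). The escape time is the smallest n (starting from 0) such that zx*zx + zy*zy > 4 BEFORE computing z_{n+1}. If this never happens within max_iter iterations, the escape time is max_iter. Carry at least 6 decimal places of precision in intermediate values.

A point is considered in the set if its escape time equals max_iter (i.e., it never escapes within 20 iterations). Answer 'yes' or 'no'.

Answer: no

Derivation:
z_0 = 0 + 0i, c = -1.5190 + 1.0230i
Iter 1: z = -1.5190 + 1.0230i, |z|^2 = 3.3539
Iter 2: z = -0.2582 + -2.0849i, |z|^2 = 4.4134
Escaped at iteration 2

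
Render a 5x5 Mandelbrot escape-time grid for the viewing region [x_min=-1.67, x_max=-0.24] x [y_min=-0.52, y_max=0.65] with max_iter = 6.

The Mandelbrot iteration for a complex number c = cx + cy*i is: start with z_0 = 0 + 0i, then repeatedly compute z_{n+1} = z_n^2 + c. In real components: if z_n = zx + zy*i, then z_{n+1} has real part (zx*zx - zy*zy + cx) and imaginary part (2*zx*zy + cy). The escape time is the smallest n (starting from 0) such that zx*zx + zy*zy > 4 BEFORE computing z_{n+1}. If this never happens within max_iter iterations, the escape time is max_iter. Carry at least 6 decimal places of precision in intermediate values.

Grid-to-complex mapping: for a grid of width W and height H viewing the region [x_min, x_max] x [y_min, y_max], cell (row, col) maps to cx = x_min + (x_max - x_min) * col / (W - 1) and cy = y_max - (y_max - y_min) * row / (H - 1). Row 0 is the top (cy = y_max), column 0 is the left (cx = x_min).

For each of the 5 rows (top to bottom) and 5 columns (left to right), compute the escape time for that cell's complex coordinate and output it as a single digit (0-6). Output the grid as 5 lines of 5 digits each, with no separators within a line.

(row=0, col=0): c = -1.6700 + 0.6500i → escape time 3
(row=0, col=1): c = -1.3125 + 0.6500i → escape time 3
(row=0, col=2): c = -0.9550 + 0.6500i → escape time 4
(row=0, col=3): c = -0.5975 + 0.6500i → escape time 6
(row=0, col=4): c = -0.2400 + 0.6500i → escape time 6
(row=1, col=0): c = -1.6700 + 0.3575i → escape time 4
(row=1, col=1): c = -1.3125 + 0.3575i → escape time 6
(row=1, col=2): c = -0.9550 + 0.3575i → escape time 6
(row=1, col=3): c = -0.5975 + 0.3575i → escape time 6
(row=1, col=4): c = -0.2400 + 0.3575i → escape time 6
(row=2, col=0): c = -1.6700 + 0.0650i → escape time 6
(row=2, col=1): c = -1.3125 + 0.0650i → escape time 6
(row=2, col=2): c = -0.9550 + 0.0650i → escape time 6
(row=2, col=3): c = -0.5975 + 0.0650i → escape time 6
(row=2, col=4): c = -0.2400 + 0.0650i → escape time 6
(row=3, col=0): c = -1.6700 + -0.2275i → escape time 4
(row=3, col=1): c = -1.3125 + -0.2275i → escape time 6
(row=3, col=2): c = -0.9550 + -0.2275i → escape time 6
(row=3, col=3): c = -0.5975 + -0.2275i → escape time 6
(row=3, col=4): c = -0.2400 + -0.2275i → escape time 6
(row=4, col=0): c = -1.6700 + -0.5200i → escape time 3
(row=4, col=1): c = -1.3125 + -0.5200i → escape time 3
(row=4, col=2): c = -0.9550 + -0.5200i → escape time 5
(row=4, col=3): c = -0.5975 + -0.5200i → escape time 6
(row=4, col=4): c = -0.2400 + -0.5200i → escape time 6

Answer: 33466
46666
66666
46666
33566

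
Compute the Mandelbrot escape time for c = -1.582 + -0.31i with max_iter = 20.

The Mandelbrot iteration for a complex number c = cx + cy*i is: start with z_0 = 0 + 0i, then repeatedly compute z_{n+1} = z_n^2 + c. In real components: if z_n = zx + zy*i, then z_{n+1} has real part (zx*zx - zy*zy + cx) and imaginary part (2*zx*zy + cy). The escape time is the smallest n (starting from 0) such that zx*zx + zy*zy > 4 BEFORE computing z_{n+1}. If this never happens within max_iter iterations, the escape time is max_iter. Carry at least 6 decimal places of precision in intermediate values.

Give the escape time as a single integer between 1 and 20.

z_0 = 0 + 0i, c = -1.5820 + -0.3100i
Iter 1: z = -1.5820 + -0.3100i, |z|^2 = 2.5988
Iter 2: z = 0.8246 + 0.6708i, |z|^2 = 1.1300
Iter 3: z = -1.3520 + 0.7964i, |z|^2 = 2.4622
Iter 4: z = -0.3883 + -2.4634i, |z|^2 = 6.2193
Escaped at iteration 4

Answer: 4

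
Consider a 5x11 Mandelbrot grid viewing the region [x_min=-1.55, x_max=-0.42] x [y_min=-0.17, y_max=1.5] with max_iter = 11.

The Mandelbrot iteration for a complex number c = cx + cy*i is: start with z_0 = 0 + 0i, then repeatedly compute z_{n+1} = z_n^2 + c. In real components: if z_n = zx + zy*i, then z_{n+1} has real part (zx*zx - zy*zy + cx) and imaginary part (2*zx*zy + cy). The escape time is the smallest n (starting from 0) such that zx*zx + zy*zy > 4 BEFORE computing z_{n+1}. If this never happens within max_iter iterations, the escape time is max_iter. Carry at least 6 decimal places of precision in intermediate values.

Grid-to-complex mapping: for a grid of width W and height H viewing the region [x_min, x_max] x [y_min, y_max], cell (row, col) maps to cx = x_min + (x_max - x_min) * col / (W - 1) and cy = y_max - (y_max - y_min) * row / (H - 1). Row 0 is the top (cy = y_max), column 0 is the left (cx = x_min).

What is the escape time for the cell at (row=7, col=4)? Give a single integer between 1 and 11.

z_0 = 0 + 0i, c = -0.4200 + 0.3310i
Iter 1: z = -0.4200 + 0.3310i, |z|^2 = 0.2860
Iter 2: z = -0.3532 + 0.0530i, |z|^2 = 0.1275
Iter 3: z = -0.2981 + 0.2936i, |z|^2 = 0.1750
Iter 4: z = -0.4173 + 0.1560i, |z|^2 = 0.1985
Iter 5: z = -0.2702 + 0.2008i, |z|^2 = 0.1133
Iter 6: z = -0.3873 + 0.2225i, |z|^2 = 0.1995
Iter 7: z = -0.3195 + 0.1586i, |z|^2 = 0.1272
Iter 8: z = -0.3431 + 0.2296i, |z|^2 = 0.1705
Iter 9: z = -0.3550 + 0.1734i, |z|^2 = 0.1561
Iter 10: z = -0.3240 + 0.2079i, |z|^2 = 0.1482

Answer: 11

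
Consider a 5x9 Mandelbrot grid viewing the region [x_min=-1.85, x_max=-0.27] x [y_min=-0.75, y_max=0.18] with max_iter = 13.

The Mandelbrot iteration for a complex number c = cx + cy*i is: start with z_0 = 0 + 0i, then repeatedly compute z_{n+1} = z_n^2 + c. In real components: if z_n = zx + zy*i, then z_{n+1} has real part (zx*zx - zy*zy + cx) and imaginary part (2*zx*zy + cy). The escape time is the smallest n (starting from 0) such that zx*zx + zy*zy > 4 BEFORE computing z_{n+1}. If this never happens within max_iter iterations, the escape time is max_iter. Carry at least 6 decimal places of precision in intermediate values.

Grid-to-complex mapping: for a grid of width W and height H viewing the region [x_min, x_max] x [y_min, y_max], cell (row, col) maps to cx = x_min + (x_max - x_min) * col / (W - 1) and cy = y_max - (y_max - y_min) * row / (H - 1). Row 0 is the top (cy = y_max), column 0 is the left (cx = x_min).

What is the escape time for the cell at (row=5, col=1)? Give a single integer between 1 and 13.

Answer: 4

Derivation:
z_0 = 0 + 0i, c = -1.4550 + -0.4012i
Iter 1: z = -1.4550 + -0.4012i, |z|^2 = 2.2780
Iter 2: z = 0.5010 + 0.7664i, |z|^2 = 0.8384
Iter 3: z = -1.7913 + 0.3667i, |z|^2 = 3.3433
Iter 4: z = 1.6194 + -1.7150i, |z|^2 = 5.5637
Escaped at iteration 4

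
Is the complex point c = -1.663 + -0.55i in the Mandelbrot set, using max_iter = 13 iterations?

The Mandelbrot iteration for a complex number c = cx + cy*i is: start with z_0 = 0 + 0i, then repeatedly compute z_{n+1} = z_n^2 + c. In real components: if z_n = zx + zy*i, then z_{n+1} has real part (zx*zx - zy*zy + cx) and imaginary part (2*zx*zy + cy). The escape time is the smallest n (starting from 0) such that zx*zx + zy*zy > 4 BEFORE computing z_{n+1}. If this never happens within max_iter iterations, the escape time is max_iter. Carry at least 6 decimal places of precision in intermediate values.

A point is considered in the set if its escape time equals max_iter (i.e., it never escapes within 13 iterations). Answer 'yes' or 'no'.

z_0 = 0 + 0i, c = -1.6630 + -0.5500i
Iter 1: z = -1.6630 + -0.5500i, |z|^2 = 3.0681
Iter 2: z = 0.8001 + 1.2793i, |z|^2 = 2.2767
Iter 3: z = -2.6595 + 1.4971i, |z|^2 = 9.3141
Escaped at iteration 3

Answer: no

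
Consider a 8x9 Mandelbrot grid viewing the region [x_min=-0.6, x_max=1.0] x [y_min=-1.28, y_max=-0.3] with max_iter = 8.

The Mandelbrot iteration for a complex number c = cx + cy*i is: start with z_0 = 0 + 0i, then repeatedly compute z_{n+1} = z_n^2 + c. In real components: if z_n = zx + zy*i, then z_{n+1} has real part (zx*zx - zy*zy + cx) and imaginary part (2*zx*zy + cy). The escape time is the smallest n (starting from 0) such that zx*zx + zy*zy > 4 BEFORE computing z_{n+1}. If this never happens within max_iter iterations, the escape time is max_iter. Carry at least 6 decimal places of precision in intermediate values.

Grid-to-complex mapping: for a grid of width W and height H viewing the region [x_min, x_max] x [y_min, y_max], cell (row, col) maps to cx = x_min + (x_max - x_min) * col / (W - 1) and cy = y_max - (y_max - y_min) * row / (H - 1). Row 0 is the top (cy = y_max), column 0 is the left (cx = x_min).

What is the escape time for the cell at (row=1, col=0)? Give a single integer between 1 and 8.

Answer: 8

Derivation:
z_0 = 0 + 0i, c = -0.6000 + -0.4225i
Iter 1: z = -0.6000 + -0.4225i, |z|^2 = 0.5385
Iter 2: z = -0.4185 + 0.0845i, |z|^2 = 0.1823
Iter 3: z = -0.4320 + -0.4932i, |z|^2 = 0.4299
Iter 4: z = -0.6567 + 0.0036i, |z|^2 = 0.4312
Iter 5: z = -0.1688 + -0.4273i, |z|^2 = 0.2111
Iter 6: z = -0.7541 + -0.2782i, |z|^2 = 0.6460
Iter 7: z = -0.1088 + -0.0029i, |z|^2 = 0.0118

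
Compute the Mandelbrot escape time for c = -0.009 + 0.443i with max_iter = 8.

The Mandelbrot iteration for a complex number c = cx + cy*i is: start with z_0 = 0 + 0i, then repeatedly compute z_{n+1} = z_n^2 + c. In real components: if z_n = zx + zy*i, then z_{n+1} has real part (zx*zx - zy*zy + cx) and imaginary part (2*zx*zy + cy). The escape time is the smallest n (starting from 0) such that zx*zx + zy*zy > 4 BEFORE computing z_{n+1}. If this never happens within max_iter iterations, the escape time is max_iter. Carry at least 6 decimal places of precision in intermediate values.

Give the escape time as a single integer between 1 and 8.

Answer: 8

Derivation:
z_0 = 0 + 0i, c = -0.0090 + 0.4430i
Iter 1: z = -0.0090 + 0.4430i, |z|^2 = 0.1963
Iter 2: z = -0.2052 + 0.4350i, |z|^2 = 0.2313
Iter 3: z = -0.1562 + 0.2645i, |z|^2 = 0.0943
Iter 4: z = -0.0546 + 0.3604i, |z|^2 = 0.1329
Iter 5: z = -0.1359 + 0.4037i, |z|^2 = 0.1814
Iter 6: z = -0.1535 + 0.3333i, |z|^2 = 0.1346
Iter 7: z = -0.0965 + 0.3407i, |z|^2 = 0.1254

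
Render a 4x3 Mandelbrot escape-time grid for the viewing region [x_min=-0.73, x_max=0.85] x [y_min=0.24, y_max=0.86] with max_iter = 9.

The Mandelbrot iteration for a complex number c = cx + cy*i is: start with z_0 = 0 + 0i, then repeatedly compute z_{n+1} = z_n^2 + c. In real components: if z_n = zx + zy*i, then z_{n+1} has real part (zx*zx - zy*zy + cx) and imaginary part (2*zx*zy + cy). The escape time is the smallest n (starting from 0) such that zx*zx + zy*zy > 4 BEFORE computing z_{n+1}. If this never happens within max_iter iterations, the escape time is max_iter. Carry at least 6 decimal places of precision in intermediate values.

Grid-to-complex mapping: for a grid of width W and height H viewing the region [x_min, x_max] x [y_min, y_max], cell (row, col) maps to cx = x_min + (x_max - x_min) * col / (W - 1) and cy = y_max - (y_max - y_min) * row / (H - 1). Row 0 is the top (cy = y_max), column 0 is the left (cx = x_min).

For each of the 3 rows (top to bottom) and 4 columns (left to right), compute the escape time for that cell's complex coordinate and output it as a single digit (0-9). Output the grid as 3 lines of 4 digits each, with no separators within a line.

(row=0, col=0): c = -0.7300 + 0.8600i → escape time 4
(row=0, col=1): c = -0.2033 + 0.8600i → escape time 9
(row=0, col=2): c = 0.3233 + 0.8600i → escape time 4
(row=0, col=3): c = 0.8500 + 0.8600i → escape time 2
(row=1, col=0): c = -0.7300 + 0.5500i → escape time 6
(row=1, col=1): c = -0.2033 + 0.5500i → escape time 9
(row=1, col=2): c = 0.3233 + 0.5500i → escape time 9
(row=1, col=3): c = 0.8500 + 0.5500i → escape time 3
(row=2, col=0): c = -0.7300 + 0.2400i → escape time 9
(row=2, col=1): c = -0.2033 + 0.2400i → escape time 9
(row=2, col=2): c = 0.3233 + 0.2400i → escape time 9
(row=2, col=3): c = 0.8500 + 0.2400i → escape time 3

Answer: 4942
6993
9993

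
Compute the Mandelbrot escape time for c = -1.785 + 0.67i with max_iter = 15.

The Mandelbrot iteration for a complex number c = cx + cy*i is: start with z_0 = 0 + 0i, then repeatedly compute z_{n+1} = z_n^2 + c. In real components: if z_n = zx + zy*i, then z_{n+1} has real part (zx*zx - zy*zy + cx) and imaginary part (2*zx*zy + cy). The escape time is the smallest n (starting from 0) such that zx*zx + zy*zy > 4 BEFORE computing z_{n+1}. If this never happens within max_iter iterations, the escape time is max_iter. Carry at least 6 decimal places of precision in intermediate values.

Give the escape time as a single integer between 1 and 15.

z_0 = 0 + 0i, c = -1.7850 + 0.6700i
Iter 1: z = -1.7850 + 0.6700i, |z|^2 = 3.6351
Iter 2: z = 0.9523 + -1.7219i, |z|^2 = 3.8719
Iter 3: z = -3.8430 + -2.6096i, |z|^2 = 21.5789
Escaped at iteration 3

Answer: 3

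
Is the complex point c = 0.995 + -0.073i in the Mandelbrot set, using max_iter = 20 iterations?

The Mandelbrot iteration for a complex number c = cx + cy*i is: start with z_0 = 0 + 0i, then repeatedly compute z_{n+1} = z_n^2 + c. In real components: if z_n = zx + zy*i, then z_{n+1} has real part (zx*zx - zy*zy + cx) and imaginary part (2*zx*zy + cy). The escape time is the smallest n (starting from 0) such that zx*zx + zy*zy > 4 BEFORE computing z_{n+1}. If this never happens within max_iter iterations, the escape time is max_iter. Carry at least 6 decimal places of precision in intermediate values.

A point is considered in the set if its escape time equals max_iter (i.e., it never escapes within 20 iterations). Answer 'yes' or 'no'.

Answer: no

Derivation:
z_0 = 0 + 0i, c = 0.9950 + -0.0730i
Iter 1: z = 0.9950 + -0.0730i, |z|^2 = 0.9954
Iter 2: z = 1.9797 + -0.2183i, |z|^2 = 3.9668
Iter 3: z = 4.8666 + -0.9372i, |z|^2 = 24.5617
Escaped at iteration 3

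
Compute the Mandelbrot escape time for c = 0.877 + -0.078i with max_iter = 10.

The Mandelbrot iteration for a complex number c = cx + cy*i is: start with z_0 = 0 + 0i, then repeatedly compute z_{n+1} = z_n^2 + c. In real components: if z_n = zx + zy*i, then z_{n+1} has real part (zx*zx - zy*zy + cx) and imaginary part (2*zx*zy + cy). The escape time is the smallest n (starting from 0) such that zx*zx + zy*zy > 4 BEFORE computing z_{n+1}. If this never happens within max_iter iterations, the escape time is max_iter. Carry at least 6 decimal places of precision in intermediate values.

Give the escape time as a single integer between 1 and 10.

z_0 = 0 + 0i, c = 0.8770 + -0.0780i
Iter 1: z = 0.8770 + -0.0780i, |z|^2 = 0.7752
Iter 2: z = 1.6400 + -0.2148i, |z|^2 = 2.7359
Iter 3: z = 3.5206 + -0.7826i, |z|^2 = 13.0071
Escaped at iteration 3

Answer: 3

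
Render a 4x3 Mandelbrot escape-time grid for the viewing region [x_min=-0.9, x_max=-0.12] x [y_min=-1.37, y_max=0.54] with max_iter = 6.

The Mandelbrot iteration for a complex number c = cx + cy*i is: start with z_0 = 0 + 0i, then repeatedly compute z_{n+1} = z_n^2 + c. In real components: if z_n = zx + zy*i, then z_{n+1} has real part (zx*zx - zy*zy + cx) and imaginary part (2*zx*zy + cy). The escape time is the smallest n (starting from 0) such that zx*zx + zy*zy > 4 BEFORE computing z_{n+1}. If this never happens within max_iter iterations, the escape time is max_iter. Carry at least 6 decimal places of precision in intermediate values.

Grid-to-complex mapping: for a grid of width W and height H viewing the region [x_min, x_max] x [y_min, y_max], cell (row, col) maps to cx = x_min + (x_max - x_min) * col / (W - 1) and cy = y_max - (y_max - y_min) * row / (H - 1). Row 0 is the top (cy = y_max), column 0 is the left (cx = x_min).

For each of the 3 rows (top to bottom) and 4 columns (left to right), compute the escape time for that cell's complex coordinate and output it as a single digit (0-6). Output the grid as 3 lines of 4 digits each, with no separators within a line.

(row=0, col=0): c = -0.9000 + 0.5400i → escape time 5
(row=0, col=1): c = -0.6400 + 0.5400i → escape time 6
(row=0, col=2): c = -0.3800 + 0.5400i → escape time 6
(row=0, col=3): c = -0.1200 + 0.5400i → escape time 6
(row=1, col=0): c = -0.9000 + -0.4150i → escape time 6
(row=1, col=1): c = -0.6400 + -0.4150i → escape time 6
(row=1, col=2): c = -0.3800 + -0.4150i → escape time 6
(row=1, col=3): c = -0.1200 + -0.4150i → escape time 6
(row=2, col=0): c = -0.9000 + -1.3700i → escape time 2
(row=2, col=1): c = -0.6400 + -1.3700i → escape time 2
(row=2, col=2): c = -0.3800 + -1.3700i → escape time 2
(row=2, col=3): c = -0.1200 + -1.3700i → escape time 2

Answer: 5666
6666
2222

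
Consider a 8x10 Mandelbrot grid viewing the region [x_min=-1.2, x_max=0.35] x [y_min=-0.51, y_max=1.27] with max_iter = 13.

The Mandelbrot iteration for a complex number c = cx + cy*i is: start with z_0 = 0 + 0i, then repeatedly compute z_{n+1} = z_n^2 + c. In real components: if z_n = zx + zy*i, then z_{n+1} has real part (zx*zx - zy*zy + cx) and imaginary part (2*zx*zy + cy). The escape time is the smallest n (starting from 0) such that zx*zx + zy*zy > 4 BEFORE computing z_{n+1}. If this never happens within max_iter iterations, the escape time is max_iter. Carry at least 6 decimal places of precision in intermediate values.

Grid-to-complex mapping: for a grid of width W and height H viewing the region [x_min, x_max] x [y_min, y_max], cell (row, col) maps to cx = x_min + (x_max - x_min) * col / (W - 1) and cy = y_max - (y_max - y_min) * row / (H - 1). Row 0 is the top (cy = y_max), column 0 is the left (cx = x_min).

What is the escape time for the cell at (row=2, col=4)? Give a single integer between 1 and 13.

z_0 = 0 + 0i, c = -0.3143 + 0.8744i
Iter 1: z = -0.3143 + 0.8744i, |z|^2 = 0.8634
Iter 2: z = -0.9802 + 0.3248i, |z|^2 = 1.0662
Iter 3: z = 0.5409 + 0.2377i, |z|^2 = 0.3491
Iter 4: z = -0.0782 + 1.1317i, |z|^2 = 1.2868
Iter 5: z = -1.5888 + 0.6975i, |z|^2 = 3.0108
Iter 6: z = 1.7236 + -1.3419i, |z|^2 = 4.7714
Escaped at iteration 6

Answer: 6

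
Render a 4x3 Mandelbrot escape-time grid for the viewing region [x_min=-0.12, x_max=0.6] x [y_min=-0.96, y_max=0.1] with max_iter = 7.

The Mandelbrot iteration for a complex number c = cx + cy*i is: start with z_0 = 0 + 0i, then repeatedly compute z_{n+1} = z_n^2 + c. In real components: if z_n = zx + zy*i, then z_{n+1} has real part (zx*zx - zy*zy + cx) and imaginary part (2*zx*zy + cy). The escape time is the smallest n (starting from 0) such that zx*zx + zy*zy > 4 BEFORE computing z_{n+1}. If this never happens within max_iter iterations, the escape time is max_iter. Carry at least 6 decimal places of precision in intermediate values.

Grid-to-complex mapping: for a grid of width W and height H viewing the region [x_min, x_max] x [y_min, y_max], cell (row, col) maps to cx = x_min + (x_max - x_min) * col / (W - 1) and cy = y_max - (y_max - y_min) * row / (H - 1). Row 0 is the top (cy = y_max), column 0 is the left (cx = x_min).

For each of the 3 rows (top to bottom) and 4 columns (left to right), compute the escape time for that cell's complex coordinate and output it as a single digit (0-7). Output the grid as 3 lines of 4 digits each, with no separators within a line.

(row=0, col=0): c = -0.1200 + 0.1000i → escape time 7
(row=0, col=1): c = 0.1200 + 0.1000i → escape time 7
(row=0, col=2): c = 0.3600 + 0.1000i → escape time 7
(row=0, col=3): c = 0.6000 + 0.1000i → escape time 4
(row=1, col=0): c = -0.1200 + -0.4300i → escape time 7
(row=1, col=1): c = 0.1200 + -0.4300i → escape time 7
(row=1, col=2): c = 0.3600 + -0.4300i → escape time 7
(row=1, col=3): c = 0.6000 + -0.4300i → escape time 4
(row=2, col=0): c = -0.1200 + -0.9600i → escape time 7
(row=2, col=1): c = 0.1200 + -0.9600i → escape time 4
(row=2, col=2): c = 0.3600 + -0.9600i → escape time 3
(row=2, col=3): c = 0.6000 + -0.9600i → escape time 2

Answer: 7774
7774
7432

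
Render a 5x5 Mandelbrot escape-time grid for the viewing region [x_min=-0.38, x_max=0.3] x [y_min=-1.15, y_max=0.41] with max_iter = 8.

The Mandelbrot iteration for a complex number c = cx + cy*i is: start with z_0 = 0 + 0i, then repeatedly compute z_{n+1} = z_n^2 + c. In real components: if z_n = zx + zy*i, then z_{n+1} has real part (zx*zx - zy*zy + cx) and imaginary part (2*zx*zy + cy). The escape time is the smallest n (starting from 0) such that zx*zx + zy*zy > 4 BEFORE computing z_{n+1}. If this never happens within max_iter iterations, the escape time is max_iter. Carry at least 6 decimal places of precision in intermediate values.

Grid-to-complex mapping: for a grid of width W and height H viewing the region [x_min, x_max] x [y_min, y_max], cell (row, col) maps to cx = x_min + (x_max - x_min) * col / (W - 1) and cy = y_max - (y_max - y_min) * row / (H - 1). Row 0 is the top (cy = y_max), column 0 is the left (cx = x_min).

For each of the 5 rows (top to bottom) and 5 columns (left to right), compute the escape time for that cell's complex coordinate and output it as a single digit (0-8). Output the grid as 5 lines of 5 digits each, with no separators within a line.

(row=0, col=0): c = -0.3800 + 0.4100i → escape time 8
(row=0, col=1): c = -0.2100 + 0.4100i → escape time 8
(row=0, col=2): c = -0.0400 + 0.4100i → escape time 8
(row=0, col=3): c = 0.1300 + 0.4100i → escape time 8
(row=0, col=4): c = 0.3000 + 0.4100i → escape time 8
(row=1, col=0): c = -0.3800 + 0.0200i → escape time 8
(row=1, col=1): c = -0.2100 + 0.0200i → escape time 8
(row=1, col=2): c = -0.0400 + 0.0200i → escape time 8
(row=1, col=3): c = 0.1300 + 0.0200i → escape time 8
(row=1, col=4): c = 0.3000 + 0.0200i → escape time 8
(row=2, col=0): c = -0.3800 + -0.3700i → escape time 8
(row=2, col=1): c = -0.2100 + -0.3700i → escape time 8
(row=2, col=2): c = -0.0400 + -0.3700i → escape time 8
(row=2, col=3): c = 0.1300 + -0.3700i → escape time 8
(row=2, col=4): c = 0.3000 + -0.3700i → escape time 8
(row=3, col=0): c = -0.3800 + -0.7600i → escape time 7
(row=3, col=1): c = -0.2100 + -0.7600i → escape time 8
(row=3, col=2): c = -0.0400 + -0.7600i → escape time 8
(row=3, col=3): c = 0.1300 + -0.7600i → escape time 6
(row=3, col=4): c = 0.3000 + -0.7600i → escape time 5
(row=4, col=0): c = -0.3800 + -1.1500i → escape time 4
(row=4, col=1): c = -0.2100 + -1.1500i → escape time 4
(row=4, col=2): c = -0.0400 + -1.1500i → escape time 4
(row=4, col=3): c = 0.1300 + -1.1500i → escape time 3
(row=4, col=4): c = 0.3000 + -1.1500i → escape time 2

Answer: 88888
88888
88888
78865
44432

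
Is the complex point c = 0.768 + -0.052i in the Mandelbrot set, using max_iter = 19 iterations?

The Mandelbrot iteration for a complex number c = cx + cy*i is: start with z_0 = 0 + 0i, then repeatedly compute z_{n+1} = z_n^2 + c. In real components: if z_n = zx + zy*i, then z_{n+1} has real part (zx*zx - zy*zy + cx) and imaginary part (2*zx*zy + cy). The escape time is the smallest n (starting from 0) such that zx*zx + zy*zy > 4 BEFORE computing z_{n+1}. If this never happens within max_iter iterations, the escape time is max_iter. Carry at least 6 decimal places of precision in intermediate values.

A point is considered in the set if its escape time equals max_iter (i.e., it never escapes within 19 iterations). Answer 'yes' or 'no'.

Answer: no

Derivation:
z_0 = 0 + 0i, c = 0.7680 + -0.0520i
Iter 1: z = 0.7680 + -0.0520i, |z|^2 = 0.5925
Iter 2: z = 1.3551 + -0.1319i, |z|^2 = 1.8537
Iter 3: z = 2.5870 + -0.4094i, |z|^2 = 6.8600
Escaped at iteration 3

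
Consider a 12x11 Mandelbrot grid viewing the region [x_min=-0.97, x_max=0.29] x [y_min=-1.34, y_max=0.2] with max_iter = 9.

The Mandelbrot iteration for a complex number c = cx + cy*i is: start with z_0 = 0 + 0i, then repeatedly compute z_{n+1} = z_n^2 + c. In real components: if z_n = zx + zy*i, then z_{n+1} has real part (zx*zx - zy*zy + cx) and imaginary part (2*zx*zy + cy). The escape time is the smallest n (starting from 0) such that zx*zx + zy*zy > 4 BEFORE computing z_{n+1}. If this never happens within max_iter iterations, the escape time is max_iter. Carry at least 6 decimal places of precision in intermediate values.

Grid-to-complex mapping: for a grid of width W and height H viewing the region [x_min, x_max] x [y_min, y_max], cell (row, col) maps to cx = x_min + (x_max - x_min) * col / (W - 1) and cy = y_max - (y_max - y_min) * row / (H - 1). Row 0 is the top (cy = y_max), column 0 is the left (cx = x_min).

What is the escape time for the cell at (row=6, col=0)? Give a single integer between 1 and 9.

z_0 = 0 + 0i, c = -0.9700 + -0.7240i
Iter 1: z = -0.9700 + -0.7240i, |z|^2 = 1.4651
Iter 2: z = -0.5533 + 0.6806i, |z|^2 = 0.7693
Iter 3: z = -1.1270 + -1.4771i, |z|^2 = 3.4520
Iter 4: z = -1.8815 + 2.6055i, |z|^2 = 10.3286
Escaped at iteration 4

Answer: 4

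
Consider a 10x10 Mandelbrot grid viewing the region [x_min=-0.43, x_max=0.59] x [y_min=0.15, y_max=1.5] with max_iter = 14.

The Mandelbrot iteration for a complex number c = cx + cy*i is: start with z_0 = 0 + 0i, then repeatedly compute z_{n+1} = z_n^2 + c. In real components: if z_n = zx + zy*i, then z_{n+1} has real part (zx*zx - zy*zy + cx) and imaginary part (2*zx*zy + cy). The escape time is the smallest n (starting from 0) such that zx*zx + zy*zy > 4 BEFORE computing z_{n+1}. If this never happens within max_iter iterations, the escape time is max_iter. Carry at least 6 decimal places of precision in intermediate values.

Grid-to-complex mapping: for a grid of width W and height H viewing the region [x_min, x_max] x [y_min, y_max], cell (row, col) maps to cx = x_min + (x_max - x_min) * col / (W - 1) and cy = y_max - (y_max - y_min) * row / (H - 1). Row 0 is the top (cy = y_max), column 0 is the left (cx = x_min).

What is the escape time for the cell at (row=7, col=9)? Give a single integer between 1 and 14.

z_0 = 0 + 0i, c = 0.5900 + 0.4500i
Iter 1: z = 0.5900 + 0.4500i, |z|^2 = 0.5506
Iter 2: z = 0.7356 + 0.9810i, |z|^2 = 1.5035
Iter 3: z = 0.1687 + 1.8932i, |z|^2 = 3.6129
Iter 4: z = -2.9659 + 1.0890i, |z|^2 = 9.9824
Escaped at iteration 4

Answer: 4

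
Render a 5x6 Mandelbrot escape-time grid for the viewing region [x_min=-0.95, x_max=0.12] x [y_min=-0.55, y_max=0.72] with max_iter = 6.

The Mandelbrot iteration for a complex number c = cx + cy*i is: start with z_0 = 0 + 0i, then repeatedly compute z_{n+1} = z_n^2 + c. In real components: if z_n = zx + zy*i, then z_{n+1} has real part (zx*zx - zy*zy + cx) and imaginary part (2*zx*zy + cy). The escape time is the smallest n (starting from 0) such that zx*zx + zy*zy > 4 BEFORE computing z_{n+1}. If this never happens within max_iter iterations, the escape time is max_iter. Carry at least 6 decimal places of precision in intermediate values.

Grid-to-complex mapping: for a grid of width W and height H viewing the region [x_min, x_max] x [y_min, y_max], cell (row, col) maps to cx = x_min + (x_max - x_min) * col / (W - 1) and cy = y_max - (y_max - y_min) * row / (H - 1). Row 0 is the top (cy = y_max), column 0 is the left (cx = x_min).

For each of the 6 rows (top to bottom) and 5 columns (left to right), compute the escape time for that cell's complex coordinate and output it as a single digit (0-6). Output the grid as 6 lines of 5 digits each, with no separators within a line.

Answer: 45666
56666
66666
66666
66666
56666

Derivation:
(row=0, col=0): c = -0.9500 + 0.7200i → escape time 4
(row=0, col=1): c = -0.6825 + 0.7200i → escape time 5
(row=0, col=2): c = -0.4150 + 0.7200i → escape time 6
(row=0, col=3): c = -0.1475 + 0.7200i → escape time 6
(row=0, col=4): c = 0.1200 + 0.7200i → escape time 6
(row=1, col=0): c = -0.9500 + 0.4660i → escape time 5
(row=1, col=1): c = -0.6825 + 0.4660i → escape time 6
(row=1, col=2): c = -0.4150 + 0.4660i → escape time 6
(row=1, col=3): c = -0.1475 + 0.4660i → escape time 6
(row=1, col=4): c = 0.1200 + 0.4660i → escape time 6
(row=2, col=0): c = -0.9500 + 0.2120i → escape time 6
(row=2, col=1): c = -0.6825 + 0.2120i → escape time 6
(row=2, col=2): c = -0.4150 + 0.2120i → escape time 6
(row=2, col=3): c = -0.1475 + 0.2120i → escape time 6
(row=2, col=4): c = 0.1200 + 0.2120i → escape time 6
(row=3, col=0): c = -0.9500 + -0.0420i → escape time 6
(row=3, col=1): c = -0.6825 + -0.0420i → escape time 6
(row=3, col=2): c = -0.4150 + -0.0420i → escape time 6
(row=3, col=3): c = -0.1475 + -0.0420i → escape time 6
(row=3, col=4): c = 0.1200 + -0.0420i → escape time 6
(row=4, col=0): c = -0.9500 + -0.2960i → escape time 6
(row=4, col=1): c = -0.6825 + -0.2960i → escape time 6
(row=4, col=2): c = -0.4150 + -0.2960i → escape time 6
(row=4, col=3): c = -0.1475 + -0.2960i → escape time 6
(row=4, col=4): c = 0.1200 + -0.2960i → escape time 6
(row=5, col=0): c = -0.9500 + -0.5500i → escape time 5
(row=5, col=1): c = -0.6825 + -0.5500i → escape time 6
(row=5, col=2): c = -0.4150 + -0.5500i → escape time 6
(row=5, col=3): c = -0.1475 + -0.5500i → escape time 6
(row=5, col=4): c = 0.1200 + -0.5500i → escape time 6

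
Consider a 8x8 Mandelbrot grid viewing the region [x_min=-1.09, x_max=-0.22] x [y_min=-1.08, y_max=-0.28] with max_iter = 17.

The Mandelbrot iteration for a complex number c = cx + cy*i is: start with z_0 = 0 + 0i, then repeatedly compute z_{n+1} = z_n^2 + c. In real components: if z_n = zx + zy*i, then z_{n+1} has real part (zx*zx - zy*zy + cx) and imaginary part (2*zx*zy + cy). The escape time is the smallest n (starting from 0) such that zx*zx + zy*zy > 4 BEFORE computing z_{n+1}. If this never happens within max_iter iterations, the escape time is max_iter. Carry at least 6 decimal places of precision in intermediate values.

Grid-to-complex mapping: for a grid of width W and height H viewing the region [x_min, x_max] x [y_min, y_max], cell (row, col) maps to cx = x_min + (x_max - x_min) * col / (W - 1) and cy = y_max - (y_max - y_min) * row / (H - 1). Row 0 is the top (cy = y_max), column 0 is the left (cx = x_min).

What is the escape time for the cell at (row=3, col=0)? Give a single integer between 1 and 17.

z_0 = 0 + 0i, c = -1.0900 + -0.6229i
Iter 1: z = -1.0900 + -0.6229i, |z|^2 = 1.5761
Iter 2: z = -0.2899 + 0.7350i, |z|^2 = 0.6242
Iter 3: z = -1.5462 + -1.0489i, |z|^2 = 3.4909
Iter 4: z = 0.2004 + 2.6208i, |z|^2 = 6.9086
Escaped at iteration 4

Answer: 4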